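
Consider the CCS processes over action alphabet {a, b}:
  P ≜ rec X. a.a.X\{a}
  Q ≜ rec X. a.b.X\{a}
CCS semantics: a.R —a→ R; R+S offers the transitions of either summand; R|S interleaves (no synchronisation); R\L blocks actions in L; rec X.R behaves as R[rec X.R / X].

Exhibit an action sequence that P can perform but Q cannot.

Reachable graph of P (3 states):
  u0 = rec X. a.a.X\{a} | —a→ u1
  u1 = a.(rec X. a.a.X\{a})\{a} | —a→ u2
  u2 = (rec X. a.a.X\{a})\{a} | ·
Reachable graph of Q (3 states):
  v0 = rec X. a.b.X\{a} | —a→ v1
  v1 = b.(rec X. a.b.X\{a})\{a} | —b→ v2
  v2 = (rec X. a.b.X\{a})\{a} | ·
Executing aa from P (initial set {u0}):
  after a @ step 1: {u1}
  after a @ step 2: {u2}
  — P admits the full trace.
Executing aa from Q (initial set {v0}):
  after a @ step 1: {v1}
  after a @ step 2: ∅  — Q cannot continue

aa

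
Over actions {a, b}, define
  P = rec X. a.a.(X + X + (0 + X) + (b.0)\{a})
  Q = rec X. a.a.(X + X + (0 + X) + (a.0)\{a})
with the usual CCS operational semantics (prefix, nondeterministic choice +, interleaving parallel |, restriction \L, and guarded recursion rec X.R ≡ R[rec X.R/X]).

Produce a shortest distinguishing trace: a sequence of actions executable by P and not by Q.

aab

Reachable graph of P (4 states):
  u0 = rec X. a.a.(X + X + (0 + X) + (b.0)\{a}) :: =a=> u1
  u1 = a.((rec X. a.a.(X + X + (0 + X) + (b.0)\{a})) + (rec X. a.a.(X + X + (0 + X) + (b.0)\{a})) + (0 + (rec X. a.a.(X + X + (0 + X) + (b.0)\{a}))) + (b.0)\{a}) :: =a=> u2
  u2 = (rec X. a.a.(X + X + (0 + X) + (b.0)\{a})) + (rec X. a.a.(X + X + (0 + X) + (b.0)\{a})) + (0 + (rec X. a.a.(X + X + (0 + X) + (b.0)\{a}))) + (b.0)\{a} :: =a=> u1, =b=> u3
  u3 = 0\{a} :: deadlocked
Reachable graph of Q (3 states):
  v0 = rec X. a.a.(X + X + (0 + X) + (a.0)\{a}) :: =a=> v1
  v1 = a.((rec X. a.a.(X + X + (0 + X) + (a.0)\{a})) + (rec X. a.a.(X + X + (0 + X) + (a.0)\{a})) + (0 + (rec X. a.a.(X + X + (0 + X) + (a.0)\{a}))) + (a.0)\{a}) :: =a=> v2
  v2 = (rec X. a.a.(X + X + (0 + X) + (a.0)\{a})) + (rec X. a.a.(X + X + (0 + X) + (a.0)\{a})) + (0 + (rec X. a.a.(X + X + (0 + X) + (a.0)\{a}))) + (a.0)\{a} :: =a=> v1
Run σ = ⟨aab⟩ on P: start {u0}
  [1] a ⇒ {u1}
  [2] a ⇒ {u2}
  [3] b ⇒ {u3}
  ✓ P
Run σ = ⟨aab⟩ on Q: start {v0}
  [1] a ⇒ {v1}
  [2] a ⇒ {v2}
  [3] b ⇒ ∅ (Q stuck)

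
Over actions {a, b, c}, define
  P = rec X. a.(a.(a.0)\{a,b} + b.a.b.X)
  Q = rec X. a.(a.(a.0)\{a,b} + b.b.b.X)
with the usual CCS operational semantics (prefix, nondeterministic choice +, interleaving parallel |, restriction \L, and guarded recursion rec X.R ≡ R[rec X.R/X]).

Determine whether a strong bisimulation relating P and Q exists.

P's transition system — 5 states:
  u0 = rec X. a.(a.(a.0)\{a,b} + b.a.b.X) | --a--▸ u1
  u1 = a.(a.0)\{a,b} + b.a.b.(rec X. a.(a.(a.0)\{a,b} + b.a.b.X)) | --a--▸ u2, --b--▸ u3
  u2 = (a.0)\{a,b} | (no moves)
  u3 = a.b.(rec X. a.(a.(a.0)\{a,b} + b.a.b.X)) | --a--▸ u4
  u4 = b.(rec X. a.(a.(a.0)\{a,b} + b.a.b.X)) | --b--▸ u0
Q's transition system — 5 states:
  v0 = rec X. a.(a.(a.0)\{a,b} + b.b.b.X) | --a--▸ v1
  v1 = a.(a.0)\{a,b} + b.b.b.(rec X. a.(a.(a.0)\{a,b} + b.b.b.X)) | --a--▸ v2, --b--▸ v3
  v2 = (a.0)\{a,b} | (no moves)
  v3 = b.b.(rec X. a.(a.(a.0)\{a,b} + b.b.b.X)) | --b--▸ v4
  v4 = b.(rec X. a.(a.(a.0)\{a,b} + b.b.b.X)) | --b--▸ v0
Coarsest stable partition (strong bisimilarity classes):
  B0 = {u0}
  B1 = {u1}
  B2 = {u3}
  B3 = {u4}
  B4 = {u2, v2}
  B5 = {v0}
  B6 = {v1}
  B7 = {v3}
  B8 = {v4}
u0 ∈ B0, v0 ∈ B5 → different blocks

not bisimilar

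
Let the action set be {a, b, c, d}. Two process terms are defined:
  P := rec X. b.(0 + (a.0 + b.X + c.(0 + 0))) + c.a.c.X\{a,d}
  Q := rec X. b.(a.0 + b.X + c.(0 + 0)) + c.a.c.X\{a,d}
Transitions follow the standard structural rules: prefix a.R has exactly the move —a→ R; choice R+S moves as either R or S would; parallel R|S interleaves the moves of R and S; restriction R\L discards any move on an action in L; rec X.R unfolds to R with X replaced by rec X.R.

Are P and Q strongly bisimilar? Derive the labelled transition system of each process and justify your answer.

LTS(P): 10 reachable states
  u0 = rec X. b.(0 + (a.0 + b.X + c.(0 + 0))) + c.a.c.X\{a,d} :: ··b··> u1, ··c··> u2
  u1 = 0 + (a.0 + b.(rec X. b.(0 + (a.0 + b.X + c.(0 + 0))) + c.a.c.X\{a,d}) + c.(0 + 0)) :: ··a··> u3, ··b··> u0, ··c··> u4
  u2 = a.c.(rec X. b.(0 + (a.0 + b.X + c.(0 + 0))) + c.a.c.X\{a,d})\{a,d} :: ··a··> u5
  u3 = 0 :: (no moves)
  u4 = 0 + 0 :: (no moves)
  u5 = c.(rec X. b.(0 + (a.0 + b.X + c.(0 + 0))) + c.a.c.X\{a,d})\{a,d} :: ··c··> u6
  u6 = (rec X. b.(0 + (a.0 + b.X + c.(0 + 0))) + c.a.c.X\{a,d})\{a,d} :: ··b··> u7, ··c··> u8
  u7 = (0 + (a.0 + b.(rec X. b.(0 + (a.0 + b.X + c.(0 + 0))) + c.a.c.X\{a,d}) + c.(0 + 0)))\{a,d} :: ··b··> u6, ··c··> u9
  u8 = (a.c.(rec X. b.(0 + (a.0 + b.X + c.(0 + 0))) + c.a.c.X\{a,d})\{a,d})\{a,d} :: (no moves)
  u9 = (0 + 0)\{a,d} :: (no moves)
LTS(Q): 10 reachable states
  v0 = rec X. b.(a.0 + b.X + c.(0 + 0)) + c.a.c.X\{a,d} :: ··b··> v1, ··c··> v2
  v1 = a.0 + b.(rec X. b.(a.0 + b.X + c.(0 + 0)) + c.a.c.X\{a,d}) + c.(0 + 0) :: ··a··> v3, ··b··> v0, ··c··> v4
  v2 = a.c.(rec X. b.(a.0 + b.X + c.(0 + 0)) + c.a.c.X\{a,d})\{a,d} :: ··a··> v5
  v3 = 0 :: (no moves)
  v4 = 0 + 0 :: (no moves)
  v5 = c.(rec X. b.(a.0 + b.X + c.(0 + 0)) + c.a.c.X\{a,d})\{a,d} :: ··c··> v6
  v6 = (rec X. b.(a.0 + b.X + c.(0 + 0)) + c.a.c.X\{a,d})\{a,d} :: ··b··> v7, ··c··> v8
  v7 = (a.0 + b.(rec X. b.(a.0 + b.X + c.(0 + 0)) + c.a.c.X\{a,d}) + c.(0 + 0))\{a,d} :: ··b··> v6, ··c··> v9
  v8 = (a.c.(rec X. b.(a.0 + b.X + c.(0 + 0)) + c.a.c.X\{a,d})\{a,d})\{a,d} :: (no moves)
  v9 = (0 + 0)\{a,d} :: (no moves)
Partition-refinement fixed point:
  B0 = {u0, v0}
  B1 = {u2, v2}
  B2 = {u5, v5}
  B3 = {u6, u7, v6, v7}
  B4 = {u3, u4, u8, u9, v3, v4, v8, v9}
  B5 = {u1, v1}
u0 ∈ B0, v0 ∈ B0 → same block

bisimilar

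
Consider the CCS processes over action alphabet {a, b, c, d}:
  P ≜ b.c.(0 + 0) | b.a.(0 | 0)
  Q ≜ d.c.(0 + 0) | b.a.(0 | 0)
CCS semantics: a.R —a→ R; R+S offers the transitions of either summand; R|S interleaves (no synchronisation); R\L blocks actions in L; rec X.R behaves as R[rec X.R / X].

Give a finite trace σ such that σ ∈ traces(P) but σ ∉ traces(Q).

bb

Reachable graph of P (9 states):
  s0 = b.c.(0 + 0) | b.a.(0 | 0) :: --b--▸ s1, --b--▸ s2
  s1 = b.c.(0 + 0) | a.(0 | 0) :: --a--▸ s3, --b--▸ s4
  s2 = c.(0 + 0) | b.a.(0 | 0) :: --b--▸ s4, --c--▸ s5
  s3 = b.c.(0 + 0) | (0 | 0) :: --b--▸ s6
  s4 = c.(0 + 0) | a.(0 | 0) :: --a--▸ s6, --c--▸ s7
  s5 = (0 + 0) | b.a.(0 | 0) :: --b--▸ s7
  s6 = c.(0 + 0) | (0 | 0) :: --c--▸ s8
  s7 = (0 + 0) | a.(0 | 0) :: --a--▸ s8
  s8 = (0 + 0) | (0 | 0) :: deadlocked
Reachable graph of Q (9 states):
  t0 = d.c.(0 + 0) | b.a.(0 | 0) :: --b--▸ t1, --d--▸ t2
  t1 = d.c.(0 + 0) | a.(0 | 0) :: --a--▸ t3, --d--▸ t4
  t2 = c.(0 + 0) | b.a.(0 | 0) :: --b--▸ t4, --c--▸ t5
  t3 = d.c.(0 + 0) | (0 | 0) :: --d--▸ t6
  t4 = c.(0 + 0) | a.(0 | 0) :: --a--▸ t6, --c--▸ t7
  t5 = (0 + 0) | b.a.(0 | 0) :: --b--▸ t7
  t6 = c.(0 + 0) | (0 | 0) :: --c--▸ t8
  t7 = (0 + 0) | a.(0 | 0) :: --a--▸ t8
  t8 = (0 + 0) | (0 | 0) :: deadlocked
Executing bb from P (initial set {s0}):
  after b @ step 1: {s1, s2}
  after b @ step 2: {s4}
  P completes σ.
Executing bb from Q (initial set {t0}):
  after b @ step 1: {t1}
  after b @ step 2: ∅  — Q cannot continue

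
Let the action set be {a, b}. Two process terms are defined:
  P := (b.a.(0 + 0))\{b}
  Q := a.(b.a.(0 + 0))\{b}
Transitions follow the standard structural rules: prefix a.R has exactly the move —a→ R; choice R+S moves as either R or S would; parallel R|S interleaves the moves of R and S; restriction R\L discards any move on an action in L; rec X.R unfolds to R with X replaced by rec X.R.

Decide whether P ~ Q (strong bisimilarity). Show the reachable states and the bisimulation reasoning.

P ≁ Q

P's transition system — 1 states:
  p0 = (b.a.(0 + 0))\{b} → (no moves)
Q's transition system — 2 states:
  q0 = a.(b.a.(0 + 0))\{b} → —a→ q1
  q1 = (b.a.(0 + 0))\{b} → (no moves)
Bisimilarity quotient blocks:
  B0 = {p0, q1}
  B1 = {q0}
p0 ∈ B0, q0 ∈ B1 → different blocks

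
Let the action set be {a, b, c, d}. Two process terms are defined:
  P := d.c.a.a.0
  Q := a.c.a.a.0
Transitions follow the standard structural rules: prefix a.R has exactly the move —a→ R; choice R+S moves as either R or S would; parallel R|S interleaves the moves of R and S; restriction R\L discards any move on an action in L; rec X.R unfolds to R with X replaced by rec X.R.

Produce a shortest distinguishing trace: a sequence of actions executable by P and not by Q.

P's transition system — 5 states:
  u0 = d.c.a.a.0 ⊢ =d=> u1
  u1 = c.a.a.0 ⊢ =c=> u2
  u2 = a.a.0 ⊢ =a=> u3
  u3 = a.0 ⊢ =a=> u4
  u4 = 0 ⊢ deadlocked
Q's transition system — 5 states:
  v0 = a.c.a.a.0 ⊢ =a=> v1
  v1 = c.a.a.0 ⊢ =c=> v2
  v2 = a.a.0 ⊢ =a=> v3
  v3 = a.0 ⊢ =a=> v4
  v4 = 0 ⊢ deadlocked
Executing d from P (initial set {u0}):
  [1] d ⇒ {u1}
  P completes σ.
Executing d from Q (initial set {v0}):
  [1] d ⇒ ∅  — Q cannot continue

d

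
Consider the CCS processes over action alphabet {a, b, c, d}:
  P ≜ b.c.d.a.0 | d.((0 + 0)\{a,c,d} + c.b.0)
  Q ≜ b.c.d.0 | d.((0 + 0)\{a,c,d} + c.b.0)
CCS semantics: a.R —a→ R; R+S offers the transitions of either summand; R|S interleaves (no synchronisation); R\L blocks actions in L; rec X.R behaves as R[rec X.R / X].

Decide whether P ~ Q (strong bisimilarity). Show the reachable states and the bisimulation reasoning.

Reachable graph of P (20 states):
  u0 = b.c.d.a.0 | d.((0 + 0)\{a,c,d} + c.b.0) has moves ··b··> u1, ··d··> u2
  u1 = c.d.a.0 | d.((0 + 0)\{a,c,d} + c.b.0) has moves ··c··> u3, ··d··> u4
  u2 = b.c.d.a.0 | ((0 + 0)\{a,c,d} + c.b.0) has moves ··b··> u4, ··c··> u5
  u3 = d.a.0 | d.((0 + 0)\{a,c,d} + c.b.0) has moves ··d··> u6, ··d··> u7
  u4 = c.d.a.0 | ((0 + 0)\{a,c,d} + c.b.0) has moves ··c··> u7, ··c··> u8
  u5 = b.c.d.a.0 | b.0 has moves ··b··> u8, ··b··> u9
  u6 = a.0 | d.((0 + 0)\{a,c,d} + c.b.0) has moves ··a··> u10, ··d··> u11
  u7 = d.a.0 | ((0 + 0)\{a,c,d} + c.b.0) has moves ··c··> u12, ··d··> u11
  u8 = c.d.a.0 | b.0 has moves ··b··> u13, ··c··> u12
  u9 = b.c.d.a.0 | 0 has moves ··b··> u13
  u10 = 0 | d.((0 + 0)\{a,c,d} + c.b.0) has moves ··d··> u14
  u11 = a.0 | ((0 + 0)\{a,c,d} + c.b.0) has moves ··a··> u14, ··c··> u15
  u12 = d.a.0 | b.0 has moves ··b··> u16, ··d··> u15
  u13 = c.d.a.0 | 0 has moves ··c··> u16
  u14 = 0 | ((0 + 0)\{a,c,d} + c.b.0) has moves ··c··> u17
  u15 = a.0 | b.0 has moves ··a··> u17, ··b··> u18
  u16 = d.a.0 | 0 has moves ··d··> u18
  u17 = 0 | b.0 has moves ··b··> u19
  u18 = a.0 | 0 has moves ··a··> u19
  u19 = 0 | 0 has moves ∅
Reachable graph of Q (16 states):
  v0 = b.c.d.0 | d.((0 + 0)\{a,c,d} + c.b.0) has moves ··b··> v1, ··d··> v2
  v1 = c.d.0 | d.((0 + 0)\{a,c,d} + c.b.0) has moves ··c··> v3, ··d··> v4
  v2 = b.c.d.0 | ((0 + 0)\{a,c,d} + c.b.0) has moves ··b··> v4, ··c··> v5
  v3 = d.0 | d.((0 + 0)\{a,c,d} + c.b.0) has moves ··d··> v6, ··d··> v7
  v4 = c.d.0 | ((0 + 0)\{a,c,d} + c.b.0) has moves ··c··> v7, ··c··> v8
  v5 = b.c.d.0 | b.0 has moves ··b··> v8, ··b··> v9
  v6 = 0 | d.((0 + 0)\{a,c,d} + c.b.0) has moves ··d··> v10
  v7 = d.0 | ((0 + 0)\{a,c,d} + c.b.0) has moves ··c··> v11, ··d··> v10
  v8 = c.d.0 | b.0 has moves ··b··> v12, ··c··> v11
  v9 = b.c.d.0 | 0 has moves ··b··> v12
  v10 = 0 | ((0 + 0)\{a,c,d} + c.b.0) has moves ··c··> v13
  v11 = d.0 | b.0 has moves ··b··> v14, ··d··> v13
  v12 = c.d.0 | 0 has moves ··c··> v14
  v13 = 0 | b.0 has moves ··b··> v15
  v14 = d.0 | 0 has moves ··d··> v15
  v15 = 0 | 0 has moves ∅
Partition-refinement fixed point:
  B0 = {u0}
  B1 = {u2}
  B2 = {u4}
  B3 = {u7}
  B4 = {u11}
  B5 = {u14, v10}
  B6 = {u17, v13}
  B7 = {u19, v15}
  B8 = {u15}
  B9 = {u18}
  B10 = {u12}
  B11 = {u16}
  B12 = {u8}
  B13 = {u13}
  B14 = {u5}
  B15 = {u9}
  B16 = {u1}
  B17 = {u3}
  B18 = {u6}
  B19 = {u10, v6}
  B20 = {v0}
  B21 = {v2}
  B22 = {v5}
  B23 = {v8}
  B24 = {v11}
  B25 = {v14}
  B26 = {v12}
  B27 = {v9}
  B28 = {v4}
  B29 = {v7}
  B30 = {v1}
  B31 = {v3}
u0 ∈ B0, v0 ∈ B20 → different blocks

NO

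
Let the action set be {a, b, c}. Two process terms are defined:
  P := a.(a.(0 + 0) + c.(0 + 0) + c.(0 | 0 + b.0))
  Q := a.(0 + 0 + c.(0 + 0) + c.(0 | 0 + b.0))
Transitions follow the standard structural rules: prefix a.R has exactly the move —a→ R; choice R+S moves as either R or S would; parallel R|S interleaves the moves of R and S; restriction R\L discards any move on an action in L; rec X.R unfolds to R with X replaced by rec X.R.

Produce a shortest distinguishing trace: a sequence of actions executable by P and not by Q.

aa

P's transition system — 5 states:
  p0 = a.(a.(0 + 0) + c.(0 + 0) + c.(0 | 0 + b.0)) :: -a-> p1
  p1 = a.(0 + 0) + c.(0 + 0) + c.(0 | 0 + b.0) :: -a-> p2, -c-> p2, -c-> p3
  p2 = 0 + 0 :: (no moves)
  p3 = 0 | 0 + b.0 :: -b-> p4
  p4 = 0 :: (no moves)
Q's transition system — 5 states:
  q0 = a.(0 + 0 + c.(0 + 0) + c.(0 | 0 + b.0)) :: -a-> q1
  q1 = 0 + 0 + c.(0 + 0) + c.(0 | 0 + b.0) :: -c-> q2, -c-> q3
  q2 = 0 + 0 :: (no moves)
  q3 = 0 | 0 + b.0 :: -b-> q4
  q4 = 0 :: (no moves)
Trace ⟨aa⟩ through P, begin at {p0}:
  after a @ step 1: {p1}
  after a @ step 2: {p2}
  ✓ P
Trace ⟨aa⟩ through Q, begin at {q0}:
  after a @ step 1: {q1}
  after a @ step 2: no successor for Q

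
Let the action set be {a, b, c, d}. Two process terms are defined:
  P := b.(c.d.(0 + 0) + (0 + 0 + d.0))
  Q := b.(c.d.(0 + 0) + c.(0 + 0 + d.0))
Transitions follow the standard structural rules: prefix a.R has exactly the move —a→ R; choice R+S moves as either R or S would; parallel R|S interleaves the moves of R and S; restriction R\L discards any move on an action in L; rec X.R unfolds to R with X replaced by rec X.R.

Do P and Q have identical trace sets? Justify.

NO — witness ⟨bd⟩

P's transition system — 5 states:
  p0 = b.(c.d.(0 + 0) + (0 + 0 + d.0)) → —b→ p1
  p1 = c.d.(0 + 0) + (0 + 0 + d.0) → —c→ p2, —d→ p3
  p2 = d.(0 + 0) → —d→ p4
  p3 = 0 → ·
  p4 = 0 + 0 → ·
Q's transition system — 6 states:
  q0 = b.(c.d.(0 + 0) + c.(0 + 0 + d.0)) → —b→ q1
  q1 = c.d.(0 + 0) + c.(0 + 0 + d.0) → —c→ q2, —c→ q3
  q2 = 0 + 0 + d.0 → —d→ q4
  q3 = d.(0 + 0) → —d→ q5
  q4 = 0 → ·
  q5 = 0 + 0 → ·
Run σ = ⟨bd⟩ on P: start {p0}
  after b @ step 1: {p1}
  after d @ step 2: {p3}
  ✓ P
Run σ = ⟨bd⟩ on Q: start {q0}
  after b @ step 1: {q1}
  after d @ step 2: ∅  — Q cannot continue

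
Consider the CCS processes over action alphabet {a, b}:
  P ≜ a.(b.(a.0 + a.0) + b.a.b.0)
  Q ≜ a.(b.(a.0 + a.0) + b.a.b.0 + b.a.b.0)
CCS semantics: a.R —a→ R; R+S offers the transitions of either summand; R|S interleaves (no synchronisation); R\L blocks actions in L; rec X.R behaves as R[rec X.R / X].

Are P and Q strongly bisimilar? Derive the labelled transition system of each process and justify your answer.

YES

P's transition system — 6 states:
  p0 = a.(b.(a.0 + a.0) + b.a.b.0) | -a-> p1
  p1 = b.(a.0 + a.0) + b.a.b.0 | -b-> p2, -b-> p3
  p2 = a.0 + a.0 | -a-> p4
  p3 = a.b.0 | -a-> p5
  p4 = 0 | ∅
  p5 = b.0 | -b-> p4
Q's transition system — 6 states:
  q0 = a.(b.(a.0 + a.0) + b.a.b.0 + b.a.b.0) | -a-> q1
  q1 = b.(a.0 + a.0) + b.a.b.0 + b.a.b.0 | -b-> q2, -b-> q3
  q2 = a.0 + a.0 | -a-> q4
  q3 = a.b.0 | -a-> q5
  q4 = 0 | ∅
  q5 = b.0 | -b-> q4
Coarsest stable partition (strong bisimilarity classes):
  B0 = {p0, q0}
  B1 = {p1, q1}
  B2 = {p2, q2}
  B3 = {p4, q4}
  B4 = {p3, q3}
  B5 = {p5, q5}
p0 ∈ B0, q0 ∈ B0 → same block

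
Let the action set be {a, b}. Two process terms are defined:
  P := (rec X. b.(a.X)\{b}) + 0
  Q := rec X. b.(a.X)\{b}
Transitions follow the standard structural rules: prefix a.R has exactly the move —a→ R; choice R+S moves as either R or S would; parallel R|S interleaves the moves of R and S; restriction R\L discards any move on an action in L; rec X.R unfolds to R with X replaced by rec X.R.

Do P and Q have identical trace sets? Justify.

YES

LTS(P): 3 reachable states
  s0 = (rec X. b.(a.X)\{b}) + 0 → -b-> s1
  s1 = (a.(rec X. b.(a.X)\{b}))\{b} → -a-> s2
  s2 = (rec X. b.(a.X)\{b})\{b} → ∅
LTS(Q): 3 reachable states
  t0 = rec X. b.(a.X)\{b} → -b-> t1
  t1 = (a.(rec X. b.(a.X)\{b}))\{b} → -a-> t2
  t2 = (rec X. b.(a.X)\{b})\{b} → ∅
Bisimilarity quotient blocks:
  B0 = {s0, t0}
  B1 = {s1, t1}
  B2 = {s2, t2}
s0 ∈ B0, t0 ∈ B0 → same block
Bisimilar ⇒ trace-equivalent.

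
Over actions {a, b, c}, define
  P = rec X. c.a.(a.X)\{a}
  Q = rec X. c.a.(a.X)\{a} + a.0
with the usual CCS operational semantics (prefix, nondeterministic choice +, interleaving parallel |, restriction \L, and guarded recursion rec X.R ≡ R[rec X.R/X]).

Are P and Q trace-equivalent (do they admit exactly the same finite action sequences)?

traces(P) ≠ traces(Q) — witness ⟨a⟩

Reachable graph of P (3 states):
  p0 = rec X. c.a.(a.X)\{a} | --c--▸ p1
  p1 = a.(a.(rec X. c.a.(a.X)\{a}))\{a} | --a--▸ p2
  p2 = (a.(rec X. c.a.(a.X)\{a}))\{a} | stopped
Reachable graph of Q (4 states):
  q0 = rec X. c.a.(a.X)\{a} + a.0 | --a--▸ q1, --c--▸ q2
  q1 = 0 | stopped
  q2 = a.(a.(rec X. c.a.(a.X)\{a} + a.0))\{a} | --a--▸ q3
  q3 = (a.(rec X. c.a.(a.X)\{a} + a.0))\{a} | stopped
Run σ = ⟨a⟩ on Q: start {q0}
  [1] a ⇒ {q1}
  — Q admits the full trace.
Run σ = ⟨a⟩ on P: start {p0}
  [1] a ⇒ no successor for P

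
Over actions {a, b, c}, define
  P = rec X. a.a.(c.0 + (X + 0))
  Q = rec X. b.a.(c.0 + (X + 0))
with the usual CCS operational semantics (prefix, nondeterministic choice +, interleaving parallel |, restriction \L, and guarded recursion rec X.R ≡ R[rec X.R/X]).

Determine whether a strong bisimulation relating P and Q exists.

not bisimilar

Reachable graph of P (4 states):
  u0 = rec X. a.a.(c.0 + (X + 0)) has moves -a-> u1
  u1 = a.(c.0 + ((rec X. a.a.(c.0 + (X + 0))) + 0)) has moves -a-> u2
  u2 = c.0 + ((rec X. a.a.(c.0 + (X + 0))) + 0) has moves -a-> u1, -c-> u3
  u3 = 0 has moves (no moves)
Reachable graph of Q (4 states):
  v0 = rec X. b.a.(c.0 + (X + 0)) has moves -b-> v1
  v1 = a.(c.0 + ((rec X. b.a.(c.0 + (X + 0))) + 0)) has moves -a-> v2
  v2 = c.0 + ((rec X. b.a.(c.0 + (X + 0))) + 0) has moves -b-> v1, -c-> v3
  v3 = 0 has moves (no moves)
Coarsest stable partition (strong bisimilarity classes):
  B0 = {u0}
  B1 = {u1}
  B2 = {u2}
  B3 = {u3, v3}
  B4 = {v0}
  B5 = {v1}
  B6 = {v2}
u0 ∈ B0, v0 ∈ B4 → different blocks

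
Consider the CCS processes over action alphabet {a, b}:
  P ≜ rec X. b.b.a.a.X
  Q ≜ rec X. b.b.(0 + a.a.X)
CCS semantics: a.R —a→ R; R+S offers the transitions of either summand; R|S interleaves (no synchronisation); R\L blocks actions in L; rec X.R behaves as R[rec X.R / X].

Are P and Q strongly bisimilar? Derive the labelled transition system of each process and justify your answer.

YES

LTS(P): 4 reachable states
  m0 = rec X. b.b.a.a.X ⊢ --b--▸ m1
  m1 = b.a.a.(rec X. b.b.a.a.X) ⊢ --b--▸ m2
  m2 = a.a.(rec X. b.b.a.a.X) ⊢ --a--▸ m3
  m3 = a.(rec X. b.b.a.a.X) ⊢ --a--▸ m0
LTS(Q): 4 reachable states
  n0 = rec X. b.b.(0 + a.a.X) ⊢ --b--▸ n1
  n1 = b.(0 + a.a.(rec X. b.b.(0 + a.a.X))) ⊢ --b--▸ n2
  n2 = 0 + a.a.(rec X. b.b.(0 + a.a.X)) ⊢ --a--▸ n3
  n3 = a.(rec X. b.b.(0 + a.a.X)) ⊢ --a--▸ n0
Coarsest stable partition (strong bisimilarity classes):
  B0 = {m0, n0}
  B1 = {m1, n1}
  B2 = {m2, n2}
  B3 = {m3, n3}
m0 ∈ B0, n0 ∈ B0 → same block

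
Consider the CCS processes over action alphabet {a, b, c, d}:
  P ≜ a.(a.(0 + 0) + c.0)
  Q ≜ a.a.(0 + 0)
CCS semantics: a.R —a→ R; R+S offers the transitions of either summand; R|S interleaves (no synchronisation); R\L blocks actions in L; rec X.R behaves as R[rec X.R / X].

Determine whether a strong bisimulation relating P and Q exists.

not bisimilar

LTS(P): 4 reachable states
  p0 = a.(a.(0 + 0) + c.0) | —a→ p1
  p1 = a.(0 + 0) + c.0 | —a→ p2, —c→ p3
  p2 = 0 + 0 | ·
  p3 = 0 | ·
LTS(Q): 3 reachable states
  q0 = a.a.(0 + 0) | —a→ q1
  q1 = a.(0 + 0) | —a→ q2
  q2 = 0 + 0 | ·
Bisimilarity quotient blocks:
  B0 = {p0}
  B1 = {p1}
  B2 = {p2, p3, q2}
  B3 = {q0}
  B4 = {q1}
p0 ∈ B0, q0 ∈ B3 → different blocks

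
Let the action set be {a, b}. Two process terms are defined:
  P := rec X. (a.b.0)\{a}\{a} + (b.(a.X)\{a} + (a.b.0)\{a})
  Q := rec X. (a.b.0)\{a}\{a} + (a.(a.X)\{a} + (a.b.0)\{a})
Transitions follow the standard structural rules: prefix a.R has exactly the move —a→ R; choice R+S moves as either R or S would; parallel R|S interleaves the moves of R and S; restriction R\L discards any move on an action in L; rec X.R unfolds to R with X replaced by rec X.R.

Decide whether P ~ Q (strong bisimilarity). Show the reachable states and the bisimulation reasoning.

P ≁ Q

Reachable graph of P (2 states):
  m0 = rec X. (a.b.0)\{a}\{a} + (b.(a.X)\{a} + (a.b.0)\{a}) :: ··b··> m1
  m1 = (a.(rec X. (a.b.0)\{a}\{a} + (b.(a.X)\{a} + (a.b.0)\{a})))\{a} :: ∅
Reachable graph of Q (2 states):
  n0 = rec X. (a.b.0)\{a}\{a} + (a.(a.X)\{a} + (a.b.0)\{a}) :: ··a··> n1
  n1 = (a.(rec X. (a.b.0)\{a}\{a} + (a.(a.X)\{a} + (a.b.0)\{a})))\{a} :: ∅
Coarsest stable partition (strong bisimilarity classes):
  B0 = {m0}
  B1 = {m1, n1}
  B2 = {n0}
m0 ∈ B0, n0 ∈ B2 → different blocks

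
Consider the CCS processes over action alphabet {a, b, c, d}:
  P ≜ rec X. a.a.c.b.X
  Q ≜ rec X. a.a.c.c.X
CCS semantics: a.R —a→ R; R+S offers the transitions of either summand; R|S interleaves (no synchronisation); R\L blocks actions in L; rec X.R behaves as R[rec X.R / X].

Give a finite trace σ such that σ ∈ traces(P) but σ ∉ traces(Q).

Reachable graph of P (4 states):
  p0 = rec X. a.a.c.b.X | =a=> p1
  p1 = a.c.b.(rec X. a.a.c.b.X) | =a=> p2
  p2 = c.b.(rec X. a.a.c.b.X) | =c=> p3
  p3 = b.(rec X. a.a.c.b.X) | =b=> p0
Reachable graph of Q (4 states):
  q0 = rec X. a.a.c.c.X | =a=> q1
  q1 = a.c.c.(rec X. a.a.c.c.X) | =a=> q2
  q2 = c.c.(rec X. a.a.c.c.X) | =c=> q3
  q3 = c.(rec X. a.a.c.c.X) | =c=> q0
Run σ = ⟨aacb⟩ on P: start {p0}
  step 1 (a): {p1}
  step 2 (a): {p2}
  step 3 (c): {p3}
  step 4 (b): {p0}
  P completes σ.
Run σ = ⟨aacb⟩ on Q: start {q0}
  step 1 (a): {q1}
  step 2 (a): {q2}
  step 3 (c): {q3}
  step 4 (b): ∅ (Q stuck)

aacb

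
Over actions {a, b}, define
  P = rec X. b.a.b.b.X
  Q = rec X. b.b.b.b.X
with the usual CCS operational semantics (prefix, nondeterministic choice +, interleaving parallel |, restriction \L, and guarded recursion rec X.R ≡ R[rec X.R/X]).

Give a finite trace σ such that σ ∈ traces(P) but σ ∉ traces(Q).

LTS(P): 4 reachable states
  s0 = rec X. b.a.b.b.X has moves --b--▸ s1
  s1 = a.b.b.(rec X. b.a.b.b.X) has moves --a--▸ s2
  s2 = b.b.(rec X. b.a.b.b.X) has moves --b--▸ s3
  s3 = b.(rec X. b.a.b.b.X) has moves --b--▸ s0
LTS(Q): 4 reachable states
  t0 = rec X. b.b.b.b.X has moves --b--▸ t1
  t1 = b.b.b.(rec X. b.b.b.b.X) has moves --b--▸ t2
  t2 = b.b.(rec X. b.b.b.b.X) has moves --b--▸ t3
  t3 = b.(rec X. b.b.b.b.X) has moves --b--▸ t0
Executing ba from P (initial set {s0}):
  after b @ step 1: {s1}
  after a @ step 2: {s2}
  P completes σ.
Executing ba from Q (initial set {t0}):
  after b @ step 1: {t1}
  after a @ step 2: ∅  — Q cannot continue

ba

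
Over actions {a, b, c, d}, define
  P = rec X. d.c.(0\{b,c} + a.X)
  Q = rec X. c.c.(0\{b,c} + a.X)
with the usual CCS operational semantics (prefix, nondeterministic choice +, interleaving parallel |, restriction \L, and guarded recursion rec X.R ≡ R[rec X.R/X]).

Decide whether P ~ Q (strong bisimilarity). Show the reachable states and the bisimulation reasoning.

not bisimilar

LTS(P): 3 reachable states
  m0 = rec X. d.c.(0\{b,c} + a.X) ⊢ --d--▸ m1
  m1 = c.(0\{b,c} + a.(rec X. d.c.(0\{b,c} + a.X))) ⊢ --c--▸ m2
  m2 = 0\{b,c} + a.(rec X. d.c.(0\{b,c} + a.X)) ⊢ --a--▸ m0
LTS(Q): 3 reachable states
  n0 = rec X. c.c.(0\{b,c} + a.X) ⊢ --c--▸ n1
  n1 = c.(0\{b,c} + a.(rec X. c.c.(0\{b,c} + a.X))) ⊢ --c--▸ n2
  n2 = 0\{b,c} + a.(rec X. c.c.(0\{b,c} + a.X)) ⊢ --a--▸ n0
Coarsest stable partition (strong bisimilarity classes):
  B0 = {m0}
  B1 = {m1}
  B2 = {m2}
  B3 = {n0}
  B4 = {n1}
  B5 = {n2}
m0 ∈ B0, n0 ∈ B3 → different blocks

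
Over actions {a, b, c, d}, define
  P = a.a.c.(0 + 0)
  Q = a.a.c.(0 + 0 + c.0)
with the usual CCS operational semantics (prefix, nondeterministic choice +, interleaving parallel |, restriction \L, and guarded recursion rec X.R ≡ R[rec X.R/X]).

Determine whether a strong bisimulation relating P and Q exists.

P's transition system — 4 states:
  s0 = a.a.c.(0 + 0) has moves ··a··> s1
  s1 = a.c.(0 + 0) has moves ··a··> s2
  s2 = c.(0 + 0) has moves ··c··> s3
  s3 = 0 + 0 has moves stopped
Q's transition system — 5 states:
  t0 = a.a.c.(0 + 0 + c.0) has moves ··a··> t1
  t1 = a.c.(0 + 0 + c.0) has moves ··a··> t2
  t2 = c.(0 + 0 + c.0) has moves ··c··> t3
  t3 = 0 + 0 + c.0 has moves ··c··> t4
  t4 = 0 has moves stopped
Bisimilarity quotient blocks:
  B0 = {s0}
  B1 = {s1}
  B2 = {s2, t3}
  B3 = {s3, t4}
  B4 = {t0}
  B5 = {t1}
  B6 = {t2}
s0 ∈ B0, t0 ∈ B4 → different blocks

not bisimilar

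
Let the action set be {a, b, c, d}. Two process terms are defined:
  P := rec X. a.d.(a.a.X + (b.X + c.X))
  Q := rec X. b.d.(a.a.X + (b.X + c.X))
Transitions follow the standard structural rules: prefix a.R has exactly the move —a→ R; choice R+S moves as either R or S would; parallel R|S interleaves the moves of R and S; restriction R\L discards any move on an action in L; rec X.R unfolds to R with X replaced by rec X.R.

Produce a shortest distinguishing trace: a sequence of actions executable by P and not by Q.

a

Reachable graph of P (4 states):
  p0 = rec X. a.d.(a.a.X + (b.X + c.X)) :: —a→ p1
  p1 = d.(a.a.(rec X. a.d.(a.a.X + (b.X + c.X))) + (b.(rec X. a.d.(a.a.X + (b.X + c.X))) + c.(rec X. a.d.(a.a.X + (b.X + c.X))))) :: —d→ p2
  p2 = a.a.(rec X. a.d.(a.a.X + (b.X + c.X))) + (b.(rec X. a.d.(a.a.X + (b.X + c.X))) + c.(rec X. a.d.(a.a.X + (b.X + c.X)))) :: —a→ p3, —b→ p0, —c→ p0
  p3 = a.(rec X. a.d.(a.a.X + (b.X + c.X))) :: —a→ p0
Reachable graph of Q (4 states):
  q0 = rec X. b.d.(a.a.X + (b.X + c.X)) :: —b→ q1
  q1 = d.(a.a.(rec X. b.d.(a.a.X + (b.X + c.X))) + (b.(rec X. b.d.(a.a.X + (b.X + c.X))) + c.(rec X. b.d.(a.a.X + (b.X + c.X))))) :: —d→ q2
  q2 = a.a.(rec X. b.d.(a.a.X + (b.X + c.X))) + (b.(rec X. b.d.(a.a.X + (b.X + c.X))) + c.(rec X. b.d.(a.a.X + (b.X + c.X)))) :: —a→ q3, —b→ q0, —c→ q0
  q3 = a.(rec X. b.d.(a.a.X + (b.X + c.X))) :: —a→ q0
Executing a from P (initial set {p0}):
  step 1 (a): {p1}
  — P admits the full trace.
Executing a from Q (initial set {q0}):
  step 1 (a): ∅ (Q stuck)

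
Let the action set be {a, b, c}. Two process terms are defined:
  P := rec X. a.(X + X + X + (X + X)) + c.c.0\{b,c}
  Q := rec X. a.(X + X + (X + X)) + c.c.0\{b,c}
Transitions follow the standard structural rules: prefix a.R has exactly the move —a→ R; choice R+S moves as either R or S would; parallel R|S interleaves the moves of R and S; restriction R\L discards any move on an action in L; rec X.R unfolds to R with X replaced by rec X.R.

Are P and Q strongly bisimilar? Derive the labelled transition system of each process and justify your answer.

P ~ Q

P's transition system — 4 states:
  u0 = rec X. a.(X + X + X + (X + X)) + c.c.0\{b,c} | -a-> u1, -c-> u2
  u1 = (rec X. a.(X + X + X + (X + X)) + c.c.0\{b,c}) + (rec X. a.(X + X + X + (X + X)) + c.c.0\{b,c}) + (rec X. a.(X + X + X + (X + X)) + c.c.0\{b,c}) + ((rec X. a.(X + X + X + (X + X)) + c.c.0\{b,c}) + (rec X. a.(X + X + X + (X + X)) + c.c.0\{b,c})) | -a-> u1, -c-> u2
  u2 = c.0\{b,c} | -c-> u3
  u3 = 0\{b,c} | ∅
Q's transition system — 4 states:
  v0 = rec X. a.(X + X + (X + X)) + c.c.0\{b,c} | -a-> v1, -c-> v2
  v1 = (rec X. a.(X + X + (X + X)) + c.c.0\{b,c}) + (rec X. a.(X + X + (X + X)) + c.c.0\{b,c}) + ((rec X. a.(X + X + (X + X)) + c.c.0\{b,c}) + (rec X. a.(X + X + (X + X)) + c.c.0\{b,c})) | -a-> v1, -c-> v2
  v2 = c.0\{b,c} | -c-> v3
  v3 = 0\{b,c} | ∅
Bisimilarity quotient blocks:
  B0 = {u0, u1, v0, v1}
  B1 = {u2, v2}
  B2 = {u3, v3}
u0 ∈ B0, v0 ∈ B0 → same block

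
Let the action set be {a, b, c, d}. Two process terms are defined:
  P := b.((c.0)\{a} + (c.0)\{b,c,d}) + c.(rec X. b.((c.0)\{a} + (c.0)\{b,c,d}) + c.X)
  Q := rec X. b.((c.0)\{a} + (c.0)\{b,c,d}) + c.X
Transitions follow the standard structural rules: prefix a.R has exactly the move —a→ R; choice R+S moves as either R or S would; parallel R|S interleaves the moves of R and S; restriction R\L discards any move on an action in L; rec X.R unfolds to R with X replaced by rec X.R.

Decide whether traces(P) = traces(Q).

LTS(P): 4 reachable states
  m0 = b.((c.0)\{a} + (c.0)\{b,c,d}) + c.(rec X. b.((c.0)\{a} + (c.0)\{b,c,d}) + c.X) | --b--▸ m1, --c--▸ m2
  m1 = (c.0)\{a} + (c.0)\{b,c,d} | --c--▸ m3
  m2 = rec X. b.((c.0)\{a} + (c.0)\{b,c,d}) + c.X | --b--▸ m1, --c--▸ m2
  m3 = 0\{a} | (no moves)
LTS(Q): 3 reachable states
  n0 = rec X. b.((c.0)\{a} + (c.0)\{b,c,d}) + c.X | --b--▸ n1, --c--▸ n0
  n1 = (c.0)\{a} + (c.0)\{b,c,d} | --c--▸ n2
  n2 = 0\{a} | (no moves)
Bisimilarity quotient blocks:
  B0 = {m0, m2, n0}
  B1 = {m1, n1}
  B2 = {m3, n2}
m0 ∈ B0, n0 ∈ B0 → same block
Bisimilar ⇒ trace-equivalent.

trace-equivalent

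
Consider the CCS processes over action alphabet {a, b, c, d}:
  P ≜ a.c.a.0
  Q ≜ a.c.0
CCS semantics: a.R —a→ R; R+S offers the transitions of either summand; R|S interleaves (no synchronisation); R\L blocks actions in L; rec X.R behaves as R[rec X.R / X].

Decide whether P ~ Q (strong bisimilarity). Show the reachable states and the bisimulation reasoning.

not bisimilar

Reachable graph of P (4 states):
  s0 = a.c.a.0 has moves ··a··> s1
  s1 = c.a.0 has moves ··c··> s2
  s2 = a.0 has moves ··a··> s3
  s3 = 0 has moves deadlocked
Reachable graph of Q (3 states):
  t0 = a.c.0 has moves ··a··> t1
  t1 = c.0 has moves ··c··> t2
  t2 = 0 has moves deadlocked
Coarsest stable partition (strong bisimilarity classes):
  B0 = {s0}
  B1 = {s1}
  B2 = {s2}
  B3 = {s3, t2}
  B4 = {t0}
  B5 = {t1}
s0 ∈ B0, t0 ∈ B4 → different blocks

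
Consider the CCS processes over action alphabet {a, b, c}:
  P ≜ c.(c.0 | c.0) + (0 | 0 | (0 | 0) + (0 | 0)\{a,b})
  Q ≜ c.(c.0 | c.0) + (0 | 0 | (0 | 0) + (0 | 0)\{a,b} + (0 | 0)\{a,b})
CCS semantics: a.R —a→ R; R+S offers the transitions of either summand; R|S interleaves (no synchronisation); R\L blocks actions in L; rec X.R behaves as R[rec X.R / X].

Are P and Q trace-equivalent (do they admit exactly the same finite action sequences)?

traces(P) = traces(Q)

LTS(P): 5 reachable states
  m0 = c.(c.0 | c.0) + (0 | 0 | (0 | 0) + (0 | 0)\{a,b}) has moves ··c··> m1
  m1 = c.0 | c.0 has moves ··c··> m2, ··c··> m3
  m2 = 0 | c.0 has moves ··c··> m4
  m3 = c.0 | 0 has moves ··c··> m4
  m4 = 0 | 0 has moves ∅
LTS(Q): 5 reachable states
  n0 = c.(c.0 | c.0) + (0 | 0 | (0 | 0) + (0 | 0)\{a,b} + (0 | 0)\{a,b}) has moves ··c··> n1
  n1 = c.0 | c.0 has moves ··c··> n2, ··c··> n3
  n2 = 0 | c.0 has moves ··c··> n4
  n3 = c.0 | 0 has moves ··c··> n4
  n4 = 0 | 0 has moves ∅
Coarsest stable partition (strong bisimilarity classes):
  B0 = {m0, n0}
  B1 = {m1, n1}
  B2 = {m2, m3, n2, n3}
  B3 = {m4, n4}
m0 ∈ B0, n0 ∈ B0 → same block
Bisimilar ⇒ trace-equivalent.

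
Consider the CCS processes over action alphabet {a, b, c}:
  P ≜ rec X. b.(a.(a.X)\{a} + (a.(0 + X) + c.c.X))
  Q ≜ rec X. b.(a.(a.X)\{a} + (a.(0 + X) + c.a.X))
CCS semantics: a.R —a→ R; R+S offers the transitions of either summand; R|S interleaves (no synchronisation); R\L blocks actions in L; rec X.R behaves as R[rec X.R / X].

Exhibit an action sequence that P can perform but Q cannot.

bcc

P's transition system — 5 states:
  p0 = rec X. b.(a.(a.X)\{a} + (a.(0 + X) + c.c.X)) ⊢ -b-> p1
  p1 = a.(a.(rec X. b.(a.(a.X)\{a} + (a.(0 + X) + c.c.X))))\{a} + (a.(0 + (rec X. b.(a.(a.X)\{a} + (a.(0 + X) + c.c.X)))) + c.c.(rec X. b.(a.(a.X)\{a} + (a.(0 + X) + c.c.X)))) ⊢ -a-> p2, -a-> p3, -c-> p4
  p2 = (a.(rec X. b.(a.(a.X)\{a} + (a.(0 + X) + c.c.X))))\{a} ⊢ deadlocked
  p3 = 0 + (rec X. b.(a.(a.X)\{a} + (a.(0 + X) + c.c.X))) ⊢ -b-> p1
  p4 = c.(rec X. b.(a.(a.X)\{a} + (a.(0 + X) + c.c.X))) ⊢ -c-> p0
Q's transition system — 5 states:
  q0 = rec X. b.(a.(a.X)\{a} + (a.(0 + X) + c.a.X)) ⊢ -b-> q1
  q1 = a.(a.(rec X. b.(a.(a.X)\{a} + (a.(0 + X) + c.a.X))))\{a} + (a.(0 + (rec X. b.(a.(a.X)\{a} + (a.(0 + X) + c.a.X)))) + c.a.(rec X. b.(a.(a.X)\{a} + (a.(0 + X) + c.a.X)))) ⊢ -a-> q2, -a-> q3, -c-> q4
  q2 = (a.(rec X. b.(a.(a.X)\{a} + (a.(0 + X) + c.a.X))))\{a} ⊢ deadlocked
  q3 = 0 + (rec X. b.(a.(a.X)\{a} + (a.(0 + X) + c.a.X))) ⊢ -b-> q1
  q4 = a.(rec X. b.(a.(a.X)\{a} + (a.(0 + X) + c.a.X))) ⊢ -a-> q0
Trace ⟨bcc⟩ through P, begin at {p0}:
  [1] b ⇒ {p1}
  [2] c ⇒ {p4}
  [3] c ⇒ {p0}
  — P admits the full trace.
Trace ⟨bcc⟩ through Q, begin at {q0}:
  [1] b ⇒ {q1}
  [2] c ⇒ {q4}
  [3] c ⇒ no successor for Q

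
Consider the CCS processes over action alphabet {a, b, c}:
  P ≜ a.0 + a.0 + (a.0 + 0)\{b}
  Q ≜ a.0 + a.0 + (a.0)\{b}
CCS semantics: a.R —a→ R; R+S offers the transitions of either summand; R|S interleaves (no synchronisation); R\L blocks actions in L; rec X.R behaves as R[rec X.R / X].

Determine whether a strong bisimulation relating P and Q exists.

Reachable graph of P (3 states):
  m0 = a.0 + a.0 + (a.0 + 0)\{b} has moves =a=> m1, =a=> m2
  m1 = 0 has moves stopped
  m2 = 0\{b} has moves stopped
Reachable graph of Q (3 states):
  n0 = a.0 + a.0 + (a.0)\{b} has moves =a=> n1, =a=> n2
  n1 = 0 has moves stopped
  n2 = 0\{b} has moves stopped
Bisimilarity quotient blocks:
  B0 = {m0, n0}
  B1 = {m1, m2, n1, n2}
m0 ∈ B0, n0 ∈ B0 → same block

YES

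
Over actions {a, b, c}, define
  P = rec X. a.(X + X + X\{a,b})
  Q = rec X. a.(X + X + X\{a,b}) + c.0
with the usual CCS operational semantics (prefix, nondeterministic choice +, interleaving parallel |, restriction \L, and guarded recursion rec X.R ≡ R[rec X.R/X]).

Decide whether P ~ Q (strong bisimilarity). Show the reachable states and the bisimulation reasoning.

not bisimilar

Reachable graph of P (2 states):
  p0 = rec X. a.(X + X + X\{a,b}) → -a-> p1
  p1 = (rec X. a.(X + X + X\{a,b})) + (rec X. a.(X + X + X\{a,b})) + (rec X. a.(X + X + X\{a,b}))\{a,b} → -a-> p1
Reachable graph of Q (4 states):
  q0 = rec X. a.(X + X + X\{a,b}) + c.0 → -a-> q1, -c-> q2
  q1 = (rec X. a.(X + X + X\{a,b}) + c.0) + (rec X. a.(X + X + X\{a,b}) + c.0) + (rec X. a.(X + X + X\{a,b}) + c.0)\{a,b} → -a-> q1, -c-> q2, -c-> q3
  q2 = 0 → stopped
  q3 = 0\{a,b} → stopped
Bisimilarity quotient blocks:
  B0 = {p0, p1}
  B1 = {q0, q1}
  B2 = {q2, q3}
p0 ∈ B0, q0 ∈ B1 → different blocks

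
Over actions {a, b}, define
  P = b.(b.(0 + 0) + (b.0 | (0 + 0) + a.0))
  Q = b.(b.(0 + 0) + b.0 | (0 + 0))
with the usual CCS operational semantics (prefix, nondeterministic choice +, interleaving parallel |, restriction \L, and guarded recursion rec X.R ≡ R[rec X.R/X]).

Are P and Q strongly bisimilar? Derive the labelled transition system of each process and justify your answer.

Reachable graph of P (5 states):
  s0 = b.(b.(0 + 0) + (b.0 | (0 + 0) + a.0)) ⊢ -b-> s1
  s1 = b.(0 + 0) + (b.0 | (0 + 0) + a.0) ⊢ -a-> s2, -b-> s3, -b-> s4
  s2 = 0 ⊢ (no moves)
  s3 = 0 + 0 ⊢ (no moves)
  s4 = 0 | (0 + 0) ⊢ (no moves)
Reachable graph of Q (4 states):
  t0 = b.(b.(0 + 0) + b.0 | (0 + 0)) ⊢ -b-> t1
  t1 = b.(0 + 0) + b.0 | (0 + 0) ⊢ -b-> t2, -b-> t3
  t2 = 0 + 0 ⊢ (no moves)
  t3 = 0 | (0 + 0) ⊢ (no moves)
Coarsest stable partition (strong bisimilarity classes):
  B0 = {s0}
  B1 = {s1}
  B2 = {s2, s3, s4, t2, t3}
  B3 = {t0}
  B4 = {t1}
s0 ∈ B0, t0 ∈ B3 → different blocks

NO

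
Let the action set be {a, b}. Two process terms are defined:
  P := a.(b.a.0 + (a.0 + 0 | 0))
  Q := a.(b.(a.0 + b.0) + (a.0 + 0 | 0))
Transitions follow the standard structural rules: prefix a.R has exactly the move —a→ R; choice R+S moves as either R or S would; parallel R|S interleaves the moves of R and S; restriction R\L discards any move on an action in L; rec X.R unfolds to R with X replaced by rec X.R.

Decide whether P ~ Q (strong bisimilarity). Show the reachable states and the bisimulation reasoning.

LTS(P): 4 reachable states
  s0 = a.(b.a.0 + (a.0 + 0 | 0)) ⊢ =a=> s1
  s1 = b.a.0 + (a.0 + 0 | 0) ⊢ =a=> s2, =b=> s3
  s2 = 0 ⊢ (no moves)
  s3 = a.0 ⊢ =a=> s2
LTS(Q): 4 reachable states
  t0 = a.(b.(a.0 + b.0) + (a.0 + 0 | 0)) ⊢ =a=> t1
  t1 = b.(a.0 + b.0) + (a.0 + 0 | 0) ⊢ =a=> t2, =b=> t3
  t2 = 0 ⊢ (no moves)
  t3 = a.0 + b.0 ⊢ =a=> t2, =b=> t2
Bisimilarity quotient blocks:
  B0 = {s0}
  B1 = {s1}
  B2 = {s2, t2}
  B3 = {s3}
  B4 = {t0}
  B5 = {t1}
  B6 = {t3}
s0 ∈ B0, t0 ∈ B4 → different blocks

not bisimilar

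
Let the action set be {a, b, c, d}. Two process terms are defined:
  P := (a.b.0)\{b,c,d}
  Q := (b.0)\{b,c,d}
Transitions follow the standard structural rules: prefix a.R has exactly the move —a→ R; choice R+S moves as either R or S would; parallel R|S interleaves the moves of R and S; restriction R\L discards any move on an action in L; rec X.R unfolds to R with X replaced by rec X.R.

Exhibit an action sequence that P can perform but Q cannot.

Reachable graph of P (2 states):
  m0 = (a.b.0)\{b,c,d} ⊢ --a--▸ m1
  m1 = (b.0)\{b,c,d} ⊢ (no moves)
Reachable graph of Q (1 states):
  n0 = (b.0)\{b,c,d} ⊢ (no moves)
Run σ = ⟨a⟩ on P: start {m0}
  after a @ step 1: {m1}
  ✓ P
Run σ = ⟨a⟩ on Q: start {n0}
  after a @ step 1: ∅ (Q stuck)

a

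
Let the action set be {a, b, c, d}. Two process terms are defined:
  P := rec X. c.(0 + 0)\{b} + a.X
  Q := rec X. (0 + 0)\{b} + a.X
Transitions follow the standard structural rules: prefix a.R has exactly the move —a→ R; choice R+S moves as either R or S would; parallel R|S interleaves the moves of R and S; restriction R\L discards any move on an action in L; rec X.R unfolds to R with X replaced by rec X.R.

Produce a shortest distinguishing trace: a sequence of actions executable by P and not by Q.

LTS(P): 2 reachable states
  s0 = rec X. c.(0 + 0)\{b} + a.X ⊢ —a→ s0, —c→ s1
  s1 = (0 + 0)\{b} ⊢ deadlocked
LTS(Q): 1 reachable states
  t0 = rec X. (0 + 0)\{b} + a.X ⊢ —a→ t0
Run σ = ⟨c⟩ on P: start {s0}
  after c @ step 1: {s1}
  ✓ P
Run σ = ⟨c⟩ on Q: start {t0}
  after c @ step 1: no successor for Q

c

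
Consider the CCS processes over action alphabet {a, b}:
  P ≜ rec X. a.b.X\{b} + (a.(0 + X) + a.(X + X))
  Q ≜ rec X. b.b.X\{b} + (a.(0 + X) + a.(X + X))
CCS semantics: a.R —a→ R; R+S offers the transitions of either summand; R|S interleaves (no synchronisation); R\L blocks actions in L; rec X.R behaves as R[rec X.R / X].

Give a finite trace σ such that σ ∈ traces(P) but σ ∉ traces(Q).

aba

LTS(P): 8 reachable states
  m0 = rec X. a.b.X\{b} + (a.(0 + X) + a.(X + X)) | --a--▸ m1, --a--▸ m2, --a--▸ m3
  m1 = (rec X. a.b.X\{b} + (a.(0 + X) + a.(X + X))) + (rec X. a.b.X\{b} + (a.(0 + X) + a.(X + X))) | --a--▸ m1, --a--▸ m2, --a--▸ m3
  m2 = 0 + (rec X. a.b.X\{b} + (a.(0 + X) + a.(X + X))) | --a--▸ m1, --a--▸ m2, --a--▸ m3
  m3 = b.(rec X. a.b.X\{b} + (a.(0 + X) + a.(X + X)))\{b} | --b--▸ m4
  m4 = (rec X. a.b.X\{b} + (a.(0 + X) + a.(X + X)))\{b} | --a--▸ m5, --a--▸ m6, --a--▸ m7
  m5 = ((rec X. a.b.X\{b} + (a.(0 + X) + a.(X + X))) + (rec X. a.b.X\{b} + (a.(0 + X) + a.(X + X))))\{b} | --a--▸ m5, --a--▸ m6, --a--▸ m7
  m6 = (0 + (rec X. a.b.X\{b} + (a.(0 + X) + a.(X + X))))\{b} | --a--▸ m5, --a--▸ m6, --a--▸ m7
  m7 = (b.(rec X. a.b.X\{b} + (a.(0 + X) + a.(X + X)))\{b})\{b} | ∅
LTS(Q): 7 reachable states
  n0 = rec X. b.b.X\{b} + (a.(0 + X) + a.(X + X)) | --a--▸ n1, --a--▸ n2, --b--▸ n3
  n1 = (rec X. b.b.X\{b} + (a.(0 + X) + a.(X + X))) + (rec X. b.b.X\{b} + (a.(0 + X) + a.(X + X))) | --a--▸ n1, --a--▸ n2, --b--▸ n3
  n2 = 0 + (rec X. b.b.X\{b} + (a.(0 + X) + a.(X + X))) | --a--▸ n1, --a--▸ n2, --b--▸ n3
  n3 = b.(rec X. b.b.X\{b} + (a.(0 + X) + a.(X + X)))\{b} | --b--▸ n4
  n4 = (rec X. b.b.X\{b} + (a.(0 + X) + a.(X + X)))\{b} | --a--▸ n5, --a--▸ n6
  n5 = ((rec X. b.b.X\{b} + (a.(0 + X) + a.(X + X))) + (rec X. b.b.X\{b} + (a.(0 + X) + a.(X + X))))\{b} | --a--▸ n5, --a--▸ n6
  n6 = (0 + (rec X. b.b.X\{b} + (a.(0 + X) + a.(X + X))))\{b} | --a--▸ n5, --a--▸ n6
Run σ = ⟨aba⟩ on P: start {m0}
  after a @ step 1: {m1, m2, m3}
  after b @ step 2: {m4}
  after a @ step 3: {m5, m6, m7}
  ✓ P
Run σ = ⟨aba⟩ on Q: start {n0}
  after a @ step 1: {n1, n2}
  after b @ step 2: {n3}
  after a @ step 3: ∅  — Q cannot continue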